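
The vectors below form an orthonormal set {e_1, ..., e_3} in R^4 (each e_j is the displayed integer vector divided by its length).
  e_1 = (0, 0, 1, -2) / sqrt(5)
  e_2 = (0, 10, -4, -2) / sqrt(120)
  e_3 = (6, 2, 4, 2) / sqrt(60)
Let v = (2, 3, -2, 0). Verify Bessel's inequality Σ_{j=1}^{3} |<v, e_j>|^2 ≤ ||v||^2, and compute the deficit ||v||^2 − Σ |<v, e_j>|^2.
Σ |<v, e_j>|^2 = 29/2; ||v||^2 = 17; deficit = 5/2

Write each e_j = u_j / sqrt(<u_j, u_j>) where u_j is the displayed integer vector. Then <v, e_j> = <v, u_j> / sqrt(<u_j, u_j>), so |<v, e_j>|^2 = <v, u_j>^2 / <u_j, u_j>.
Coefficients: <v, e_1> = -2/sqrt(5), <v, e_2> = 38/sqrt(120), <v, e_3> = 10/sqrt(60).
Square and sum: Σ |<v, e_j>|^2 = 29/2.
Compute ||v||^2 = v·v = 17.
Deficit = 17 − 29/2 = 5/2 ≥ 0, confirming Bessel's inequality. (The deficit equals ||v − Σ <v,e_j> e_j||^2, the squared distance from v to span{e_j}.)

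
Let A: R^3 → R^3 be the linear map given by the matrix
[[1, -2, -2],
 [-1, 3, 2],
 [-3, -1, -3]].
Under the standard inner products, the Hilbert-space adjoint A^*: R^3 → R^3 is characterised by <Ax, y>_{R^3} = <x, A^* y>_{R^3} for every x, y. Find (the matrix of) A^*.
A^* = A^T =
[[1, -1, -3],
 [-2, 3, -1],
 [-2, 2, -3]]

For real matrices with standard dot products, the defining identity <Ax, y> = <x, A^* y> gives (Ax)^T y = x^T (A^*) y, i.e. x^T A^T y = x^T (A^*) y. Since this holds for all x, y, we must have A^* = A^T. Therefore
A^* =
[[1, -1, -3],
 [-2, 3, -1],
 [-2, 2, -3]].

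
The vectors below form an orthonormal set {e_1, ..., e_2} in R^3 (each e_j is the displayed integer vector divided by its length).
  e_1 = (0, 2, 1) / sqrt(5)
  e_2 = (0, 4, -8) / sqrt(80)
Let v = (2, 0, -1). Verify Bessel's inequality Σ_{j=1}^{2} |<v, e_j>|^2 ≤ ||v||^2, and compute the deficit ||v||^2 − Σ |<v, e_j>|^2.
Σ |<v, e_j>|^2 = 1; ||v||^2 = 5; deficit = 4

Write each e_j = u_j / sqrt(<u_j, u_j>) where u_j is the displayed integer vector. Then <v, e_j> = <v, u_j> / sqrt(<u_j, u_j>), so |<v, e_j>|^2 = <v, u_j>^2 / <u_j, u_j>.
Coefficients: <v, e_1> = -1/sqrt(5), <v, e_2> = 8/sqrt(80).
Square and sum: Σ |<v, e_j>|^2 = 1.
Compute ||v||^2 = v·v = 5.
Deficit = 5 − 1 = 4 ≥ 0, confirming Bessel's inequality. (The deficit equals ||v − Σ <v,e_j> e_j||^2, the squared distance from v to span{e_j}.)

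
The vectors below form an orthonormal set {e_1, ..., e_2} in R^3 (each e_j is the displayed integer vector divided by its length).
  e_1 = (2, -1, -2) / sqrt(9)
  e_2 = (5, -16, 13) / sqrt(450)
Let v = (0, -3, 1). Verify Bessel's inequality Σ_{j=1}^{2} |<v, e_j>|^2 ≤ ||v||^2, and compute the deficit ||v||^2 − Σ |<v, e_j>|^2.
Σ |<v, e_j>|^2 = 419/50; ||v||^2 = 10; deficit = 81/50

Write each e_j = u_j / sqrt(<u_j, u_j>) where u_j is the displayed integer vector. Then <v, e_j> = <v, u_j> / sqrt(<u_j, u_j>), so |<v, e_j>|^2 = <v, u_j>^2 / <u_j, u_j>.
Coefficients: <v, e_1> = 1/sqrt(9), <v, e_2> = 61/sqrt(450).
Square and sum: Σ |<v, e_j>|^2 = 419/50.
Compute ||v||^2 = v·v = 10.
Deficit = 10 − 419/50 = 81/50 ≥ 0, confirming Bessel's inequality. (The deficit equals ||v − Σ <v,e_j> e_j||^2, the squared distance from v to span{e_j}.)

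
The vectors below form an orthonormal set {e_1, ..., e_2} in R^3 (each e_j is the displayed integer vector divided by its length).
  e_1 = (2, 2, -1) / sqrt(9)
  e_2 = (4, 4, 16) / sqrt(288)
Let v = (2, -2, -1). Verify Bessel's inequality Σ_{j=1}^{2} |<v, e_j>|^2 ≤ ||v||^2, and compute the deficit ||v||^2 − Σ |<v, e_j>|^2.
Σ |<v, e_j>|^2 = 1; ||v||^2 = 9; deficit = 8

Write each e_j = u_j / sqrt(<u_j, u_j>) where u_j is the displayed integer vector. Then <v, e_j> = <v, u_j> / sqrt(<u_j, u_j>), so |<v, e_j>|^2 = <v, u_j>^2 / <u_j, u_j>.
Coefficients: <v, e_1> = 1/sqrt(9), <v, e_2> = -16/sqrt(288).
Square and sum: Σ |<v, e_j>|^2 = 1.
Compute ||v||^2 = v·v = 9.
Deficit = 9 − 1 = 8 ≥ 0, confirming Bessel's inequality. (The deficit equals ||v − Σ <v,e_j> e_j||^2, the squared distance from v to span{e_j}.)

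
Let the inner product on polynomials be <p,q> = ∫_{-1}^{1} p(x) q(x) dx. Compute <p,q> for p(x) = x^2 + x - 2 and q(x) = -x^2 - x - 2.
<p,q> = 104/15

Expand the product: p(x)·q(x) = -x^4 - 2*x^3 - x^2 + 4.
∫_{-1}^{1} of each monomial x^k gives [2/(k+1) if k even, 0 if k odd]. Integrating term-by-term (or equivalently evaluating the antiderivative F(x) = -x^5/5 - x^4/2 - x^3/3 + 4*x at the endpoints):
  F(1) − F(−1) = 89/30 − (-119/30) = 104/15.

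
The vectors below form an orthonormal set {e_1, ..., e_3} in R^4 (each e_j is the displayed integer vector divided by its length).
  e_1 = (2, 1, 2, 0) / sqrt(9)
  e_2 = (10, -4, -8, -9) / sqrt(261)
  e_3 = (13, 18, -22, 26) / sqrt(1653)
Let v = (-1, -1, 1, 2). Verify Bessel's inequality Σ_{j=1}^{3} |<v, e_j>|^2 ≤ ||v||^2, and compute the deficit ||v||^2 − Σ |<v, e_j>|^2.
Σ |<v, e_j>|^2 = 230/57; ||v||^2 = 7; deficit = 169/57

Write each e_j = u_j / sqrt(<u_j, u_j>) where u_j is the displayed integer vector. Then <v, e_j> = <v, u_j> / sqrt(<u_j, u_j>), so |<v, e_j>|^2 = <v, u_j>^2 / <u_j, u_j>.
Coefficients: <v, e_1> = -1/sqrt(9), <v, e_2> = -32/sqrt(261), <v, e_3> = -1/sqrt(1653).
Square and sum: Σ |<v, e_j>|^2 = 230/57.
Compute ||v||^2 = v·v = 7.
Deficit = 7 − 230/57 = 169/57 ≥ 0, confirming Bessel's inequality. (The deficit equals ||v − Σ <v,e_j> e_j||^2, the squared distance from v to span{e_j}.)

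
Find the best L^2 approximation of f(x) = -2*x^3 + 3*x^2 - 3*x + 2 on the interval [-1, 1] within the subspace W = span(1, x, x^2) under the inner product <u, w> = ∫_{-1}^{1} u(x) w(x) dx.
g(x) = 3*x^2 - 21*x/5 + 2

The best approximation g ∈ W is the orthogonal projection of f onto W. Writing g = a_0 + a_1 x + a_2 x^2, the coefficients solve the normal equations G · a = b where
  G_{ij} = <φ_i, φ_j> and b_i = <f, φ_i>, with φ_0 = 1, φ_1 = x, φ_2 = x^2.
G =
  [2, 0, 2/3]
  [0, 2/3, 0]
  [2/3, 0, 2/5],
b = (6, -14/5, 38/15).
Solving gives a_0 = 2, a_1 = -21/5, a_2 = 3, so
  g(x) = 3*x^2 - 21*x/5 + 2.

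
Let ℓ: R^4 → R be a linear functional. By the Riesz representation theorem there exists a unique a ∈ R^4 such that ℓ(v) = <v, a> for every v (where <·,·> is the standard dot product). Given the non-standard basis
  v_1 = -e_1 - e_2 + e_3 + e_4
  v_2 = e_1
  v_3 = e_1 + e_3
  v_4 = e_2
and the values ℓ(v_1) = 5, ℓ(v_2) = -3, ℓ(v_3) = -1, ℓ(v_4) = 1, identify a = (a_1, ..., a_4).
a = (-3, 1, 2, 1)

Write a = (a_1, ..., a_4) in the standard basis. For each basis vector v_i, ℓ(v_i) = <v_i, a> is a linear equation in the a_j's. Collect the n equations into a matrix system V a = ℓ, where row i of V is v_i (expressed in the standard basis). Since V is invertible (lower-triangular with 1s on the diagonal, up to permutation), solve by back-substitution:
  V =
[[-1, -1, 1, 1],
 [1, 0, 0, 0],
 [1, 0, 1, 0],
 [0, 1, 0, 0]]
  V a = (5, -3, -1, 1)
Solving gives a = (-3, 1, 2, 1).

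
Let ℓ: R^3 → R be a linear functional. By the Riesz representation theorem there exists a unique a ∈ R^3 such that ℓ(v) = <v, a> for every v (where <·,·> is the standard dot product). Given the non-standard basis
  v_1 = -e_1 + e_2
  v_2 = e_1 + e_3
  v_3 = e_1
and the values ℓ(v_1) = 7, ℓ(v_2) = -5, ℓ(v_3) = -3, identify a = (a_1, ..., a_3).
a = (-3, 4, -2)

Write a = (a_1, ..., a_3) in the standard basis. For each basis vector v_i, ℓ(v_i) = <v_i, a> is a linear equation in the a_j's. Collect the n equations into a matrix system V a = ℓ, where row i of V is v_i (expressed in the standard basis). Since V is invertible (lower-triangular with 1s on the diagonal, up to permutation), solve by back-substitution:
  V =
[[-1, 1, 0],
 [1, 0, 1],
 [1, 0, 0]]
  V a = (7, -5, -3)
Solving gives a = (-3, 4, -2).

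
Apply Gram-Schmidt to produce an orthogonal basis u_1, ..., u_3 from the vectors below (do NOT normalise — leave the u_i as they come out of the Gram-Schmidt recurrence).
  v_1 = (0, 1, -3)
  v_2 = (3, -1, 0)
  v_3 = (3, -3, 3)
Orthogonal basis:
  u_1 = (0, 1, -3)
  u_2 = (3, -9/10, -3/10)
  u_3 = (-3/11, -9/11, -3/11)

Apply the Gram-Schmidt recurrence
  u_1 = v_1
  u_i = v_i − Σ_{j<i} ((v_i · u_j) / (u_j · u_j)) · u_j.

Step by step this gives:
  u_1 = (0, 1, -3)
  u_2 = (3, -9/10, -3/10)
  u_3 = (-3/11, -9/11, -3/11)

Orthogonality check:
  u_2 · u_1 = 0 (should be 0)
  u_3 · u_1 = 0 (should be 0)
  u_3 · u_2 = 0 (should be 0)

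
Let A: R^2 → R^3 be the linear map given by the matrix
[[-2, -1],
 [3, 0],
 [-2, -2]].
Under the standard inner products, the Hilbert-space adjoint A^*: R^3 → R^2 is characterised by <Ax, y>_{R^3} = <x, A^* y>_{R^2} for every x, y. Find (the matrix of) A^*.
A^* = A^T =
[[-2, 3, -2],
 [-1, 0, -2]]

For real matrices with standard dot products, the defining identity <Ax, y> = <x, A^* y> gives (Ax)^T y = x^T (A^*) y, i.e. x^T A^T y = x^T (A^*) y. Since this holds for all x, y, we must have A^* = A^T. Therefore
A^* =
[[-2, 3, -2],
 [-1, 0, -2]].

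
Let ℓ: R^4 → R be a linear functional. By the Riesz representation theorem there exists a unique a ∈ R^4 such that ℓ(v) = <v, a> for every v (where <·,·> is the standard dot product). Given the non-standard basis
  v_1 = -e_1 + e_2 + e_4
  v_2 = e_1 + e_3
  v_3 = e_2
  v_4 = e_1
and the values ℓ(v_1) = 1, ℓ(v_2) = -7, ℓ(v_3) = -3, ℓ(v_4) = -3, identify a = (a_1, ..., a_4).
a = (-3, -3, -4, 1)

Write a = (a_1, ..., a_4) in the standard basis. For each basis vector v_i, ℓ(v_i) = <v_i, a> is a linear equation in the a_j's. Collect the n equations into a matrix system V a = ℓ, where row i of V is v_i (expressed in the standard basis). Since V is invertible (lower-triangular with 1s on the diagonal, up to permutation), solve by back-substitution:
  V =
[[-1, 1, 0, 1],
 [1, 0, 1, 0],
 [0, 1, 0, 0],
 [1, 0, 0, 0]]
  V a = (1, -7, -3, -3)
Solving gives a = (-3, -3, -4, 1).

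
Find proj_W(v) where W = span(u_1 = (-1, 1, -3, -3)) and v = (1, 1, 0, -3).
proj_W(v) = (-9/20, 9/20, -27/20, -27/20)

Set up U = [u_1 | ... | u_1] ∈ R^(4×1). The projector onto W = col(U) is P = U (U^T U)^(-1) U^T.
Compute U^T U =
  [20],
and U^T v = (9).
Solve U^T U · c = U^T v for the coefficients: c = (9/20). The projection is proj_W(v) = U c.
Check: (v - proj_W(v)) · u_1 = 0  (should be 0).
Result: proj_W(v) = (-9/20, 9/20, -27/20, -27/20).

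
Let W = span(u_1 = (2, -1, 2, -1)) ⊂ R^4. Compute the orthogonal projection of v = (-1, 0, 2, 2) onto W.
proj_W(v) = (0, 0, 0, 0)

Set up U = [u_1 | ... | u_1] ∈ R^(4×1). The projector onto W = col(U) is P = U (U^T U)^(-1) U^T.
Compute U^T U =
  [10],
and U^T v = (0).
Solve U^T U · c = U^T v for the coefficients: c = (0). The projection is proj_W(v) = U c.
Check: (v - proj_W(v)) · u_1 = 0  (should be 0).
Result: proj_W(v) = (0, 0, 0, 0).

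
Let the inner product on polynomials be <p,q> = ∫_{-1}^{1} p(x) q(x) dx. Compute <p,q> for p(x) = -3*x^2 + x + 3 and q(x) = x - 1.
<p,q> = -10/3

Expand the product: p(x)·q(x) = -3*x^3 + 4*x^2 + 2*x - 3.
∫_{-1}^{1} of each monomial x^k gives [2/(k+1) if k even, 0 if k odd]. Integrating term-by-term (or equivalently evaluating the antiderivative F(x) = -3*x^4/4 + 4*x^3/3 + x^2 - 3*x at the endpoints):
  F(1) − F(−1) = -17/12 − (23/12) = -10/3.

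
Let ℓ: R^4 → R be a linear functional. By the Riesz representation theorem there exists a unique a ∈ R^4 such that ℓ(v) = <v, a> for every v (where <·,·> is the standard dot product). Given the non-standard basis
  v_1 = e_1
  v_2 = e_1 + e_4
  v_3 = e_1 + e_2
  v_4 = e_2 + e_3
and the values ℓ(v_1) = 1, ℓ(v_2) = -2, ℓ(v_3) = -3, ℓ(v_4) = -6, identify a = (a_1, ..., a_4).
a = (1, -4, -2, -3)

Write a = (a_1, ..., a_4) in the standard basis. For each basis vector v_i, ℓ(v_i) = <v_i, a> is a linear equation in the a_j's. Collect the n equations into a matrix system V a = ℓ, where row i of V is v_i (expressed in the standard basis). Since V is invertible (lower-triangular with 1s on the diagonal, up to permutation), solve by back-substitution:
  V =
[[1, 0, 0, 0],
 [1, 0, 0, 1],
 [1, 1, 0, 0],
 [0, 1, 1, 0]]
  V a = (1, -2, -3, -6)
Solving gives a = (1, -4, -2, -3).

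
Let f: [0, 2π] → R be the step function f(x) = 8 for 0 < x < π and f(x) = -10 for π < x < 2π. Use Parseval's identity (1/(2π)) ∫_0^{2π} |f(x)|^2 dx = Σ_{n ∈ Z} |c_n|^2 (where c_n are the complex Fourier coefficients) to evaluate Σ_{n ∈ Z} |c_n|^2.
Σ |c_n|^2 = 82

Parseval equates the L^2 energy of f (normalised by 1/(2π)) with the ℓ^2 sum of its Fourier coefficients: (1/(2π)) ∫_0^{2π} |f|^2 = Σ |c_n|^2.
Compute the left side: (1/(2π)) [∫_0^π 8^2 dx + ∫_π^{2π} (-10)^2 dx] = (1/(2π)) · (64π + 100π) = (64 + 100)/2 = 82.
So Σ_{n ∈ Z} |c_n|^2 = 82.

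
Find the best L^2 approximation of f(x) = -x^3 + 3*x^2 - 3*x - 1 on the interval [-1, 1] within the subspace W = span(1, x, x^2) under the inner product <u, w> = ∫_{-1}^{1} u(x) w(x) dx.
g(x) = 3*x^2 - 18*x/5 - 1

The best approximation g ∈ W is the orthogonal projection of f onto W. Writing g = a_0 + a_1 x + a_2 x^2, the coefficients solve the normal equations G · a = b where
  G_{ij} = <φ_i, φ_j> and b_i = <f, φ_i>, with φ_0 = 1, φ_1 = x, φ_2 = x^2.
G =
  [2, 0, 2/3]
  [0, 2/3, 0]
  [2/3, 0, 2/5],
b = (0, -12/5, 8/15).
Solving gives a_0 = -1, a_1 = -18/5, a_2 = 3, so
  g(x) = 3*x^2 - 18*x/5 - 1.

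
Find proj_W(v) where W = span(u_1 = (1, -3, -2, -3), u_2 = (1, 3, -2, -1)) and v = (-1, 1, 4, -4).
proj_W(v) = (-6/43, -33/86, 12/43, 13/86)

Set up U = [u_1 | ... | u_2] ∈ R^(4×2). The projector onto W = col(U) is P = U (U^T U)^(-1) U^T.
Compute U^T U =
  [23, -1]
  [-1, 15],
and U^T v = (0, -2).
Solve U^T U · c = U^T v for the coefficients: c = (-1/172, -23/172). The projection is proj_W(v) = U c.
Check: (v - proj_W(v)) · u_1 = 0  (should be 0).
Check: (v - proj_W(v)) · u_2 = 0  (should be 0).
Result: proj_W(v) = (-6/43, -33/86, 12/43, 13/86).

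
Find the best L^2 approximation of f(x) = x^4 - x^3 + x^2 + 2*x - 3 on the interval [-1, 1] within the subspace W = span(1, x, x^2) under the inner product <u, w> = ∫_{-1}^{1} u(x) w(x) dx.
g(x) = 13*x^2/7 + 7*x/5 - 108/35

The best approximation g ∈ W is the orthogonal projection of f onto W. Writing g = a_0 + a_1 x + a_2 x^2, the coefficients solve the normal equations G · a = b where
  G_{ij} = <φ_i, φ_j> and b_i = <f, φ_i>, with φ_0 = 1, φ_1 = x, φ_2 = x^2.
G =
  [2, 0, 2/3]
  [0, 2/3, 0]
  [2/3, 0, 2/5],
b = (-74/15, 14/15, -46/35).
Solving gives a_0 = -108/35, a_1 = 7/5, a_2 = 13/7, so
  g(x) = 13*x^2/7 + 7*x/5 - 108/35.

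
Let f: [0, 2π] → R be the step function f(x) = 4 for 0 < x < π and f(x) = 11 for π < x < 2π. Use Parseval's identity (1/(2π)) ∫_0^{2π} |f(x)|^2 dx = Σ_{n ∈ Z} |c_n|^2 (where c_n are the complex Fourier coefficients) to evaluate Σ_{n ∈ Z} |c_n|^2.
Σ |c_n|^2 = 137/2

Parseval equates the L^2 energy of f (normalised by 1/(2π)) with the ℓ^2 sum of its Fourier coefficients: (1/(2π)) ∫_0^{2π} |f|^2 = Σ |c_n|^2.
Compute the left side: (1/(2π)) [∫_0^π 4^2 dx + ∫_π^{2π} 11^2 dx] = (1/(2π)) · (16π + 121π) = (16 + 121)/2 = 137/2.
So Σ_{n ∈ Z} |c_n|^2 = 137/2.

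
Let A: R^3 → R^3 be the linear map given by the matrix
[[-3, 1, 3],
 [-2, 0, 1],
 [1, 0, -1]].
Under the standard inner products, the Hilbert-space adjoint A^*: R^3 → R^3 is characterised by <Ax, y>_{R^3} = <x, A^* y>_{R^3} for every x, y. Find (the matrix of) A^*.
A^* = A^T =
[[-3, -2, 1],
 [1, 0, 0],
 [3, 1, -1]]

For real matrices with standard dot products, the defining identity <Ax, y> = <x, A^* y> gives (Ax)^T y = x^T (A^*) y, i.e. x^T A^T y = x^T (A^*) y. Since this holds for all x, y, we must have A^* = A^T. Therefore
A^* =
[[-3, -2, 1],
 [1, 0, 0],
 [3, 1, -1]].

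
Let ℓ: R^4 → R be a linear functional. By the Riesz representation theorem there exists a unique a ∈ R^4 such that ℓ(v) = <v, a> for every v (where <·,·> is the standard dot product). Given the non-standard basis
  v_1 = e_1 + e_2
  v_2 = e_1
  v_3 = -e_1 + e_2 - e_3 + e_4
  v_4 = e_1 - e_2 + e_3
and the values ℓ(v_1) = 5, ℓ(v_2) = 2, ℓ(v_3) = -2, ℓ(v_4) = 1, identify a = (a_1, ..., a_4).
a = (2, 3, 2, -1)

Write a = (a_1, ..., a_4) in the standard basis. For each basis vector v_i, ℓ(v_i) = <v_i, a> is a linear equation in the a_j's. Collect the n equations into a matrix system V a = ℓ, where row i of V is v_i (expressed in the standard basis). Since V is invertible (lower-triangular with 1s on the diagonal, up to permutation), solve by back-substitution:
  V =
[[1, 1, 0, 0],
 [1, 0, 0, 0],
 [-1, 1, -1, 1],
 [1, -1, 1, 0]]
  V a = (5, 2, -2, 1)
Solving gives a = (2, 3, 2, -1).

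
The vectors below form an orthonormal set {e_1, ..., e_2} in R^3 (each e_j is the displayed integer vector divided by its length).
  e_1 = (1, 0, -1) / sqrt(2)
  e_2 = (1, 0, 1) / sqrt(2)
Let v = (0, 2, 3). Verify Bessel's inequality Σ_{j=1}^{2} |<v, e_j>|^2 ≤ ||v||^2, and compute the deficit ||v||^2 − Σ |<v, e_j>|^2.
Σ |<v, e_j>|^2 = 9; ||v||^2 = 13; deficit = 4

Write each e_j = u_j / sqrt(<u_j, u_j>) where u_j is the displayed integer vector. Then <v, e_j> = <v, u_j> / sqrt(<u_j, u_j>), so |<v, e_j>|^2 = <v, u_j>^2 / <u_j, u_j>.
Coefficients: <v, e_1> = -3/sqrt(2), <v, e_2> = 3/sqrt(2).
Square and sum: Σ |<v, e_j>|^2 = 9.
Compute ||v||^2 = v·v = 13.
Deficit = 13 − 9 = 4 ≥ 0, confirming Bessel's inequality. (The deficit equals ||v − Σ <v,e_j> e_j||^2, the squared distance from v to span{e_j}.)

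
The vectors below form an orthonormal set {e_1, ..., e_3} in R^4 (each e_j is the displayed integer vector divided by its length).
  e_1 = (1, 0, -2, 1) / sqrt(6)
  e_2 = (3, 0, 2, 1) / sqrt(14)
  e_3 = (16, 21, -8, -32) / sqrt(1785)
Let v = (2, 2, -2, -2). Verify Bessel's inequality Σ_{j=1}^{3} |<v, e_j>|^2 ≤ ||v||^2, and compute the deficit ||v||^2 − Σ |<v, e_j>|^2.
Σ |<v, e_j>|^2 = 1356/85; ||v||^2 = 16; deficit = 4/85

Write each e_j = u_j / sqrt(<u_j, u_j>) where u_j is the displayed integer vector. Then <v, e_j> = <v, u_j> / sqrt(<u_j, u_j>), so |<v, e_j>|^2 = <v, u_j>^2 / <u_j, u_j>.
Coefficients: <v, e_1> = 4/sqrt(6), <v, e_2> = 0/sqrt(14), <v, e_3> = 154/sqrt(1785).
Square and sum: Σ |<v, e_j>|^2 = 1356/85.
Compute ||v||^2 = v·v = 16.
Deficit = 16 − 1356/85 = 4/85 ≥ 0, confirming Bessel's inequality. (The deficit equals ||v − Σ <v,e_j> e_j||^2, the squared distance from v to span{e_j}.)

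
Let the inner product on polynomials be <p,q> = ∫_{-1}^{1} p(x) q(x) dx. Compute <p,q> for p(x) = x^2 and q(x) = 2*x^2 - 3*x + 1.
<p,q> = 22/15

Expand the product: p(x)·q(x) = 2*x^4 - 3*x^3 + x^2.
∫_{-1}^{1} of each monomial x^k gives [2/(k+1) if k even, 0 if k odd]. Integrating term-by-term (or equivalently evaluating the antiderivative F(x) = 2*x^5/5 - 3*x^4/4 + x^3/3 at the endpoints):
  F(1) − F(−1) = -1/60 − (-89/60) = 22/15.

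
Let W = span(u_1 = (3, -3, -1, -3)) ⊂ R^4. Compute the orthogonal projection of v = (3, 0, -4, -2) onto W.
proj_W(v) = (57/28, -57/28, -19/28, -57/28)

Set up U = [u_1 | ... | u_1] ∈ R^(4×1). The projector onto W = col(U) is P = U (U^T U)^(-1) U^T.
Compute U^T U =
  [28],
and U^T v = (19).
Solve U^T U · c = U^T v for the coefficients: c = (19/28). The projection is proj_W(v) = U c.
Check: (v - proj_W(v)) · u_1 = 0  (should be 0).
Result: proj_W(v) = (57/28, -57/28, -19/28, -57/28).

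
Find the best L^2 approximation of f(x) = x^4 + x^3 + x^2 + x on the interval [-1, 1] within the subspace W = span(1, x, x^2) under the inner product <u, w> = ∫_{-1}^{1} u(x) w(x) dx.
g(x) = 13*x^2/7 + 8*x/5 - 3/35

The best approximation g ∈ W is the orthogonal projection of f onto W. Writing g = a_0 + a_1 x + a_2 x^2, the coefficients solve the normal equations G · a = b where
  G_{ij} = <φ_i, φ_j> and b_i = <f, φ_i>, with φ_0 = 1, φ_1 = x, φ_2 = x^2.
G =
  [2, 0, 2/3]
  [0, 2/3, 0]
  [2/3, 0, 2/5],
b = (16/15, 16/15, 24/35).
Solving gives a_0 = -3/35, a_1 = 8/5, a_2 = 13/7, so
  g(x) = 13*x^2/7 + 8*x/5 - 3/35.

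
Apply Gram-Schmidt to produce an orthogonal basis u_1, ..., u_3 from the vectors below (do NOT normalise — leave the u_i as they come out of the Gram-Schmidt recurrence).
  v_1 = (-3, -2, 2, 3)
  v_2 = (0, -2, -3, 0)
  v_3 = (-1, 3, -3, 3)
Orthogonal basis:
  u_1 = (-3, -2, 2, 3)
  u_2 = (-3/13, -28/13, -37/13, 3/13)
  u_3 = (-158/167, 585/167, -390/167, 492/167)

Apply the Gram-Schmidt recurrence
  u_1 = v_1
  u_i = v_i − Σ_{j<i} ((v_i · u_j) / (u_j · u_j)) · u_j.

Step by step this gives:
  u_1 = (-3, -2, 2, 3)
  u_2 = (-3/13, -28/13, -37/13, 3/13)
  u_3 = (-158/167, 585/167, -390/167, 492/167)

Orthogonality check:
  u_2 · u_1 = 0 (should be 0)
  u_3 · u_1 = 0 (should be 0)
  u_3 · u_2 = 0 (should be 0)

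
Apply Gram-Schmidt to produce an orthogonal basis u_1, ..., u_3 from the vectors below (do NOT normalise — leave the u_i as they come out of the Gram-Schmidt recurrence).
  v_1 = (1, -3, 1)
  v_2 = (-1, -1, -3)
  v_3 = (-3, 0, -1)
Orthogonal basis:
  u_1 = (1, -3, 1)
  u_2 = (-10/11, -14/11, -32/11)
  u_3 = (-13/6, -13/30, 13/15)

Apply the Gram-Schmidt recurrence
  u_1 = v_1
  u_i = v_i − Σ_{j<i} ((v_i · u_j) / (u_j · u_j)) · u_j.

Step by step this gives:
  u_1 = (1, -3, 1)
  u_2 = (-10/11, -14/11, -32/11)
  u_3 = (-13/6, -13/30, 13/15)

Orthogonality check:
  u_2 · u_1 = 0 (should be 0)
  u_3 · u_1 = 0 (should be 0)
  u_3 · u_2 = 0 (should be 0)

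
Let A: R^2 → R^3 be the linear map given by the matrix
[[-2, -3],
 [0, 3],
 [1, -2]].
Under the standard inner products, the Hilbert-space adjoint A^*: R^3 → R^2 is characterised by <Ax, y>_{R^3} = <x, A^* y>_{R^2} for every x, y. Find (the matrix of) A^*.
A^* = A^T =
[[-2, 0, 1],
 [-3, 3, -2]]

For real matrices with standard dot products, the defining identity <Ax, y> = <x, A^* y> gives (Ax)^T y = x^T (A^*) y, i.e. x^T A^T y = x^T (A^*) y. Since this holds for all x, y, we must have A^* = A^T. Therefore
A^* =
[[-2, 0, 1],
 [-3, 3, -2]].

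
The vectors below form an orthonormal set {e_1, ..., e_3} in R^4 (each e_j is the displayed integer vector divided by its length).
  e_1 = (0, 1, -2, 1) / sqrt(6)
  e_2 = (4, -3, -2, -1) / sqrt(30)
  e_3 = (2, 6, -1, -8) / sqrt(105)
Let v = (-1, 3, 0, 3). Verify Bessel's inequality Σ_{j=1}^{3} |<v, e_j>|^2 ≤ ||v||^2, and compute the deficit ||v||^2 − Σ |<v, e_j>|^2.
Σ |<v, e_j>|^2 = 106/7; ||v||^2 = 19; deficit = 27/7

Write each e_j = u_j / sqrt(<u_j, u_j>) where u_j is the displayed integer vector. Then <v, e_j> = <v, u_j> / sqrt(<u_j, u_j>), so |<v, e_j>|^2 = <v, u_j>^2 / <u_j, u_j>.
Coefficients: <v, e_1> = 6/sqrt(6), <v, e_2> = -16/sqrt(30), <v, e_3> = -8/sqrt(105).
Square and sum: Σ |<v, e_j>|^2 = 106/7.
Compute ||v||^2 = v·v = 19.
Deficit = 19 − 106/7 = 27/7 ≥ 0, confirming Bessel's inequality. (The deficit equals ||v − Σ <v,e_j> e_j||^2, the squared distance from v to span{e_j}.)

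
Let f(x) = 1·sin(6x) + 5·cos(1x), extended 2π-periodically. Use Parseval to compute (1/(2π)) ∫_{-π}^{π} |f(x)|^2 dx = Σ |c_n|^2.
Σ |c_n|^2 = 13

Expand |f|^2 and use orthogonality of {sin(nx), cos(mx)} on [-π, π]:
  ∫_{-π}^{π} sin(nx)^2 dx = π, ∫ cos(mx)^2 dx = π, and cross terms integrate to 0.
So ∫_{-π}^{π} f(x)^2 dx = 1^2 · π + 5^2 · π = (1 + 25)π.
Divide by 2π: (1 + 25)/2 = 13.
By Parseval, this equals Σ |c_n|^2.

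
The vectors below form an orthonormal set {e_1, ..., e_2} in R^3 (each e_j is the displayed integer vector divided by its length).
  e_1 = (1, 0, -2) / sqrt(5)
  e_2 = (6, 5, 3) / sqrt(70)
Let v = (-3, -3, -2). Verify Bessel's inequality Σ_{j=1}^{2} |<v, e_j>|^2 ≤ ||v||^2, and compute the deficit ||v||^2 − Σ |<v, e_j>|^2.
Σ |<v, e_j>|^2 = 307/14; ||v||^2 = 22; deficit = 1/14

Write each e_j = u_j / sqrt(<u_j, u_j>) where u_j is the displayed integer vector. Then <v, e_j> = <v, u_j> / sqrt(<u_j, u_j>), so |<v, e_j>|^2 = <v, u_j>^2 / <u_j, u_j>.
Coefficients: <v, e_1> = 1/sqrt(5), <v, e_2> = -39/sqrt(70).
Square and sum: Σ |<v, e_j>|^2 = 307/14.
Compute ||v||^2 = v·v = 22.
Deficit = 22 − 307/14 = 1/14 ≥ 0, confirming Bessel's inequality. (The deficit equals ||v − Σ <v,e_j> e_j||^2, the squared distance from v to span{e_j}.)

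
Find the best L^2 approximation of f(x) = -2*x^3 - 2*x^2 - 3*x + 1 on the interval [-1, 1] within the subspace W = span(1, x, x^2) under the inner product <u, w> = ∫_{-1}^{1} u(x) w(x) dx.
g(x) = -2*x^2 - 21*x/5 + 1

The best approximation g ∈ W is the orthogonal projection of f onto W. Writing g = a_0 + a_1 x + a_2 x^2, the coefficients solve the normal equations G · a = b where
  G_{ij} = <φ_i, φ_j> and b_i = <f, φ_i>, with φ_0 = 1, φ_1 = x, φ_2 = x^2.
G =
  [2, 0, 2/3]
  [0, 2/3, 0]
  [2/3, 0, 2/5],
b = (2/3, -14/5, -2/15).
Solving gives a_0 = 1, a_1 = -21/5, a_2 = -2, so
  g(x) = -2*x^2 - 21*x/5 + 1.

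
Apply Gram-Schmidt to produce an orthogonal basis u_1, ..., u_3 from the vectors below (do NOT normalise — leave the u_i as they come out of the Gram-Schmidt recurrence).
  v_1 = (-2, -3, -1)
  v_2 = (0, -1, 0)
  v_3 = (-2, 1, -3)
Orthogonal basis:
  u_1 = (-2, -3, -1)
  u_2 = (3/7, -5/14, 3/14)
  u_3 = (4/5, 0, -8/5)

Apply the Gram-Schmidt recurrence
  u_1 = v_1
  u_i = v_i − Σ_{j<i} ((v_i · u_j) / (u_j · u_j)) · u_j.

Step by step this gives:
  u_1 = (-2, -3, -1)
  u_2 = (3/7, -5/14, 3/14)
  u_3 = (4/5, 0, -8/5)

Orthogonality check:
  u_2 · u_1 = 0 (should be 0)
  u_3 · u_1 = 0 (should be 0)
  u_3 · u_2 = 0 (should be 0)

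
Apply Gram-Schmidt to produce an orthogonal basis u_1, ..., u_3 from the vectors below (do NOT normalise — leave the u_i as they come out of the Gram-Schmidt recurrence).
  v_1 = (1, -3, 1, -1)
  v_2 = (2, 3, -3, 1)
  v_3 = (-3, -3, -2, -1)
Orthogonal basis:
  u_1 = (1, -3, 1, -1)
  u_2 = (35/12, 1/4, -25/12, 1/12)
  u_3 = (-68/31, -51/31, -102/31, -17/31)

Apply the Gram-Schmidt recurrence
  u_1 = v_1
  u_i = v_i − Σ_{j<i} ((v_i · u_j) / (u_j · u_j)) · u_j.

Step by step this gives:
  u_1 = (1, -3, 1, -1)
  u_2 = (35/12, 1/4, -25/12, 1/12)
  u_3 = (-68/31, -51/31, -102/31, -17/31)

Orthogonality check:
  u_2 · u_1 = 0 (should be 0)
  u_3 · u_1 = 0 (should be 0)
  u_3 · u_2 = 0 (should be 0)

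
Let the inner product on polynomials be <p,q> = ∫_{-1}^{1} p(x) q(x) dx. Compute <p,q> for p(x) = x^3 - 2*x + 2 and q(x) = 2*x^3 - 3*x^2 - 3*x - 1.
<p,q> = -218/35

Expand the product: p(x)·q(x) = 2*x^6 - 3*x^5 - 7*x^4 + 9*x^3 - 4*x - 2.
∫_{-1}^{1} of each monomial x^k gives [2/(k+1) if k even, 0 if k odd]. Integrating term-by-term (or equivalently evaluating the antiderivative F(x) = 2*x^7/7 - x^6/2 - 7*x^5/5 + 9*x^4/4 - 2*x^2 - 2*x at the endpoints):
  F(1) − F(−1) = -471/140 − (401/140) = -218/35.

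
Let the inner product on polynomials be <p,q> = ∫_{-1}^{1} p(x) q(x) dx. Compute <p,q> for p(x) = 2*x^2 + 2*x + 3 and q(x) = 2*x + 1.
<p,q> = 10

Expand the product: p(x)·q(x) = 4*x^3 + 6*x^2 + 8*x + 3.
∫_{-1}^{1} of each monomial x^k gives [2/(k+1) if k even, 0 if k odd]. Integrating term-by-term (or equivalently evaluating the antiderivative F(x) = x^4 + 2*x^3 + 4*x^2 + 3*x at the endpoints):
  F(1) − F(−1) = 10 − (0) = 10.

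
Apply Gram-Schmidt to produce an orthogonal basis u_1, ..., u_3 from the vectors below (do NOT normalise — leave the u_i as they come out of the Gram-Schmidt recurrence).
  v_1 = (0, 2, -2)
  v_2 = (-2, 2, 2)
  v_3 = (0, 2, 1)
Orthogonal basis:
  u_1 = (0, 2, -2)
  u_2 = (-2, 2, 2)
  u_3 = (1, 1/2, 1/2)

Apply the Gram-Schmidt recurrence
  u_1 = v_1
  u_i = v_i − Σ_{j<i} ((v_i · u_j) / (u_j · u_j)) · u_j.

Step by step this gives:
  u_1 = (0, 2, -2)
  u_2 = (-2, 2, 2)
  u_3 = (1, 1/2, 1/2)

Orthogonality check:
  u_2 · u_1 = 0 (should be 0)
  u_3 · u_1 = 0 (should be 0)
  u_3 · u_2 = 0 (should be 0)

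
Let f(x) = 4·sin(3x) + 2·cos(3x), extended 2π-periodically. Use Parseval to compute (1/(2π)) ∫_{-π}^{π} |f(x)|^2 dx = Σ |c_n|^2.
Σ |c_n|^2 = 10

Expand |f|^2 and use orthogonality of {sin(nx), cos(mx)} on [-π, π]:
  ∫_{-π}^{π} sin(nx)^2 dx = π, ∫ cos(mx)^2 dx = π, and cross terms integrate to 0.
So ∫_{-π}^{π} f(x)^2 dx = 4^2 · π + 2^2 · π = (16 + 4)π.
Divide by 2π: (16 + 4)/2 = 10.
By Parseval, this equals Σ |c_n|^2.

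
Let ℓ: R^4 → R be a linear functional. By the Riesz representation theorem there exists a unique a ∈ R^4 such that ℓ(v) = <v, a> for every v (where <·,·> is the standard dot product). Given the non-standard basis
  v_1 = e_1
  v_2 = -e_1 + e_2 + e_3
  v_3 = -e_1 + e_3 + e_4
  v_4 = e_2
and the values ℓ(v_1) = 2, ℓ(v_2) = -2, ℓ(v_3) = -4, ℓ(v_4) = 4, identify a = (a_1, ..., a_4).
a = (2, 4, -4, 2)

Write a = (a_1, ..., a_4) in the standard basis. For each basis vector v_i, ℓ(v_i) = <v_i, a> is a linear equation in the a_j's. Collect the n equations into a matrix system V a = ℓ, where row i of V is v_i (expressed in the standard basis). Since V is invertible (lower-triangular with 1s on the diagonal, up to permutation), solve by back-substitution:
  V =
[[1, 0, 0, 0],
 [-1, 1, 1, 0],
 [-1, 0, 1, 1],
 [0, 1, 0, 0]]
  V a = (2, -2, -4, 4)
Solving gives a = (2, 4, -4, 2).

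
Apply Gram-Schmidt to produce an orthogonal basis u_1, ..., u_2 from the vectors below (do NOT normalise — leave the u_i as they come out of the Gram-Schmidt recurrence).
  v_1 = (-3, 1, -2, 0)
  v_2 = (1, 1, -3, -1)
Orthogonal basis:
  u_1 = (-3, 1, -2, 0)
  u_2 = (13/7, 5/7, -17/7, -1)

Apply the Gram-Schmidt recurrence
  u_1 = v_1
  u_i = v_i − Σ_{j<i} ((v_i · u_j) / (u_j · u_j)) · u_j.

Step by step this gives:
  u_1 = (-3, 1, -2, 0)
  u_2 = (13/7, 5/7, -17/7, -1)

Orthogonality check:
  u_2 · u_1 = 0 (should be 0)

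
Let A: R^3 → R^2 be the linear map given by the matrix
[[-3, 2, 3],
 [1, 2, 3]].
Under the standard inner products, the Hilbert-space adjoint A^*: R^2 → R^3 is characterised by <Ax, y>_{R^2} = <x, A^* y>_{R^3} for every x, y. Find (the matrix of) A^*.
A^* = A^T =
[[-3, 1],
 [2, 2],
 [3, 3]]

For real matrices with standard dot products, the defining identity <Ax, y> = <x, A^* y> gives (Ax)^T y = x^T (A^*) y, i.e. x^T A^T y = x^T (A^*) y. Since this holds for all x, y, we must have A^* = A^T. Therefore
A^* =
[[-3, 1],
 [2, 2],
 [3, 3]].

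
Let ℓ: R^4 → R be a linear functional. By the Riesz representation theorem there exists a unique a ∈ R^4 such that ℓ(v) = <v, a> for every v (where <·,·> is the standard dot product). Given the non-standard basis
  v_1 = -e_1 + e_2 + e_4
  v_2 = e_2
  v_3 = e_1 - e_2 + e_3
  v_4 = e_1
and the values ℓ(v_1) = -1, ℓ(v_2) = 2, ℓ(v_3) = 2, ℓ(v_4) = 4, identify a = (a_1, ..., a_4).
a = (4, 2, 0, 1)

Write a = (a_1, ..., a_4) in the standard basis. For each basis vector v_i, ℓ(v_i) = <v_i, a> is a linear equation in the a_j's. Collect the n equations into a matrix system V a = ℓ, where row i of V is v_i (expressed in the standard basis). Since V is invertible (lower-triangular with 1s on the diagonal, up to permutation), solve by back-substitution:
  V =
[[-1, 1, 0, 1],
 [0, 1, 0, 0],
 [1, -1, 1, 0],
 [1, 0, 0, 0]]
  V a = (-1, 2, 2, 4)
Solving gives a = (4, 2, 0, 1).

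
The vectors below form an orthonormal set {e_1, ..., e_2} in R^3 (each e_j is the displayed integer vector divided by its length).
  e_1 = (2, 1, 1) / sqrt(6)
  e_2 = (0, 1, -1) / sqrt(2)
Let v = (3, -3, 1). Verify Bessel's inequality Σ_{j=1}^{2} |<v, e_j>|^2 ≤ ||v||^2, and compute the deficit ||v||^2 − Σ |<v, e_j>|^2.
Σ |<v, e_j>|^2 = 32/3; ||v||^2 = 19; deficit = 25/3

Write each e_j = u_j / sqrt(<u_j, u_j>) where u_j is the displayed integer vector. Then <v, e_j> = <v, u_j> / sqrt(<u_j, u_j>), so |<v, e_j>|^2 = <v, u_j>^2 / <u_j, u_j>.
Coefficients: <v, e_1> = 4/sqrt(6), <v, e_2> = -4/sqrt(2).
Square and sum: Σ |<v, e_j>|^2 = 32/3.
Compute ||v||^2 = v·v = 19.
Deficit = 19 − 32/3 = 25/3 ≥ 0, confirming Bessel's inequality. (The deficit equals ||v − Σ <v,e_j> e_j||^2, the squared distance from v to span{e_j}.)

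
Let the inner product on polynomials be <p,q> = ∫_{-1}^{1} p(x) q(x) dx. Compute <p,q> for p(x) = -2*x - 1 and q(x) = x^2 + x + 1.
<p,q> = -4

Expand the product: p(x)·q(x) = -2*x^3 - 3*x^2 - 3*x - 1.
∫_{-1}^{1} of each monomial x^k gives [2/(k+1) if k even, 0 if k odd]. Integrating term-by-term (or equivalently evaluating the antiderivative F(x) = -x^4/2 - x^3 - 3*x^2/2 - x at the endpoints):
  F(1) − F(−1) = -4 − (0) = -4.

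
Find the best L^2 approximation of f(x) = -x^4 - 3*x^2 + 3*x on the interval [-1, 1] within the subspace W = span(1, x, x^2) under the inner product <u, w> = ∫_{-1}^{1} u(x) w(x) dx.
g(x) = -27*x^2/7 + 3*x + 3/35

The best approximation g ∈ W is the orthogonal projection of f onto W. Writing g = a_0 + a_1 x + a_2 x^2, the coefficients solve the normal equations G · a = b where
  G_{ij} = <φ_i, φ_j> and b_i = <f, φ_i>, with φ_0 = 1, φ_1 = x, φ_2 = x^2.
G =
  [2, 0, 2/3]
  [0, 2/3, 0]
  [2/3, 0, 2/5],
b = (-12/5, 2, -52/35).
Solving gives a_0 = 3/35, a_1 = 3, a_2 = -27/7, so
  g(x) = -27*x^2/7 + 3*x + 3/35.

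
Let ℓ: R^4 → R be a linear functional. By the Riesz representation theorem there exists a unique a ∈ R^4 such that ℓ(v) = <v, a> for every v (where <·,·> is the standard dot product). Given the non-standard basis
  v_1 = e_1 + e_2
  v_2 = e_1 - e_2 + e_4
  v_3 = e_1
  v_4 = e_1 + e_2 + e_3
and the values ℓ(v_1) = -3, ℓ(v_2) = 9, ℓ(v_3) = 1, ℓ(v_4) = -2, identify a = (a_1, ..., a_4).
a = (1, -4, 1, 4)

Write a = (a_1, ..., a_4) in the standard basis. For each basis vector v_i, ℓ(v_i) = <v_i, a> is a linear equation in the a_j's. Collect the n equations into a matrix system V a = ℓ, where row i of V is v_i (expressed in the standard basis). Since V is invertible (lower-triangular with 1s on the diagonal, up to permutation), solve by back-substitution:
  V =
[[1, 1, 0, 0],
 [1, -1, 0, 1],
 [1, 0, 0, 0],
 [1, 1, 1, 0]]
  V a = (-3, 9, 1, -2)
Solving gives a = (1, -4, 1, 4).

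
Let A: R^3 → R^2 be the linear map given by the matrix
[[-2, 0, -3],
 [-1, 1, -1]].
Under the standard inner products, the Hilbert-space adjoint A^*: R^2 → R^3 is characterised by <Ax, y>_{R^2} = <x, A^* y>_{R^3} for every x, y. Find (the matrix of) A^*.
A^* = A^T =
[[-2, -1],
 [0, 1],
 [-3, -1]]

For real matrices with standard dot products, the defining identity <Ax, y> = <x, A^* y> gives (Ax)^T y = x^T (A^*) y, i.e. x^T A^T y = x^T (A^*) y. Since this holds for all x, y, we must have A^* = A^T. Therefore
A^* =
[[-2, -1],
 [0, 1],
 [-3, -1]].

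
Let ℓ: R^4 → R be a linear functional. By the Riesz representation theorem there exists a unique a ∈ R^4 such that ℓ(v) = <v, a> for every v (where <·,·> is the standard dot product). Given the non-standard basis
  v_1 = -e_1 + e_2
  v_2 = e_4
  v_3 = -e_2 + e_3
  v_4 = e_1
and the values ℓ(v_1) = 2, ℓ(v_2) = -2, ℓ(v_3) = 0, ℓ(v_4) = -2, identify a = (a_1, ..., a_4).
a = (-2, 0, 0, -2)

Write a = (a_1, ..., a_4) in the standard basis. For each basis vector v_i, ℓ(v_i) = <v_i, a> is a linear equation in the a_j's. Collect the n equations into a matrix system V a = ℓ, where row i of V is v_i (expressed in the standard basis). Since V is invertible (lower-triangular with 1s on the diagonal, up to permutation), solve by back-substitution:
  V =
[[-1, 1, 0, 0],
 [0, 0, 0, 1],
 [0, -1, 1, 0],
 [1, 0, 0, 0]]
  V a = (2, -2, 0, -2)
Solving gives a = (-2, 0, 0, -2).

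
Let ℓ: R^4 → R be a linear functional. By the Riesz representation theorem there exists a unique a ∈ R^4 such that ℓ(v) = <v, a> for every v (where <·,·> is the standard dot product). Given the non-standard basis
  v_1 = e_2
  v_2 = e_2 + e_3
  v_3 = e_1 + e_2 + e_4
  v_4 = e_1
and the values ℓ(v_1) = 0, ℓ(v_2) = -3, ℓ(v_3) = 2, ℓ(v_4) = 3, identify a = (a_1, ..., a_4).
a = (3, 0, -3, -1)

Write a = (a_1, ..., a_4) in the standard basis. For each basis vector v_i, ℓ(v_i) = <v_i, a> is a linear equation in the a_j's. Collect the n equations into a matrix system V a = ℓ, where row i of V is v_i (expressed in the standard basis). Since V is invertible (lower-triangular with 1s on the diagonal, up to permutation), solve by back-substitution:
  V =
[[0, 1, 0, 0],
 [0, 1, 1, 0],
 [1, 1, 0, 1],
 [1, 0, 0, 0]]
  V a = (0, -3, 2, 3)
Solving gives a = (3, 0, -3, -1).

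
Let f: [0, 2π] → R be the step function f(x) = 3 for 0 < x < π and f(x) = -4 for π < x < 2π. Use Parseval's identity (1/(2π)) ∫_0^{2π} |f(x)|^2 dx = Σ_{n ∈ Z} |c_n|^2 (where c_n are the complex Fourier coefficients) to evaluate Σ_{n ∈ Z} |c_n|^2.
Σ |c_n|^2 = 25/2

Parseval equates the L^2 energy of f (normalised by 1/(2π)) with the ℓ^2 sum of its Fourier coefficients: (1/(2π)) ∫_0^{2π} |f|^2 = Σ |c_n|^2.
Compute the left side: (1/(2π)) [∫_0^π 3^2 dx + ∫_π^{2π} (-4)^2 dx] = (1/(2π)) · (9π + 16π) = (9 + 16)/2 = 25/2.
So Σ_{n ∈ Z} |c_n|^2 = 25/2.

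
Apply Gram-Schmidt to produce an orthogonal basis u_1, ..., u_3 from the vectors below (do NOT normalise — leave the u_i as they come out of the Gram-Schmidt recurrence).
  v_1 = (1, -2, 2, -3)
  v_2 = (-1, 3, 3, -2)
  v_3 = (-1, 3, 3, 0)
Orthogonal basis:
  u_1 = (1, -2, 2, -3)
  u_2 = (-23/18, 32/9, 22/9, -7/6)
  u_3 = (76/389, -110/389, 362/389, 340/389)

Apply the Gram-Schmidt recurrence
  u_1 = v_1
  u_i = v_i − Σ_{j<i} ((v_i · u_j) / (u_j · u_j)) · u_j.

Step by step this gives:
  u_1 = (1, -2, 2, -3)
  u_2 = (-23/18, 32/9, 22/9, -7/6)
  u_3 = (76/389, -110/389, 362/389, 340/389)

Orthogonality check:
  u_2 · u_1 = 0 (should be 0)
  u_3 · u_1 = 0 (should be 0)
  u_3 · u_2 = 0 (should be 0)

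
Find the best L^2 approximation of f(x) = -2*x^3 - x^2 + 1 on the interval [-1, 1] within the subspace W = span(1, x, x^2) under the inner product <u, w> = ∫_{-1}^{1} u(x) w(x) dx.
g(x) = -x^2 - 6*x/5 + 1

The best approximation g ∈ W is the orthogonal projection of f onto W. Writing g = a_0 + a_1 x + a_2 x^2, the coefficients solve the normal equations G · a = b where
  G_{ij} = <φ_i, φ_j> and b_i = <f, φ_i>, with φ_0 = 1, φ_1 = x, φ_2 = x^2.
G =
  [2, 0, 2/3]
  [0, 2/3, 0]
  [2/3, 0, 2/5],
b = (4/3, -4/5, 4/15).
Solving gives a_0 = 1, a_1 = -6/5, a_2 = -1, so
  g(x) = -x^2 - 6*x/5 + 1.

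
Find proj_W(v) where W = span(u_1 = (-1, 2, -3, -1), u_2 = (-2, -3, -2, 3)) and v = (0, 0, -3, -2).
proj_W(v) = (-308/389, 539/389, -880/389, -253/389)

Set up U = [u_1 | ... | u_2] ∈ R^(4×2). The projector onto W = col(U) is P = U (U^T U)^(-1) U^T.
Compute U^T U =
  [15, -1]
  [-1, 26],
and U^T v = (11, 0).
Solve U^T U · c = U^T v for the coefficients: c = (286/389, 11/389). The projection is proj_W(v) = U c.
Check: (v - proj_W(v)) · u_1 = 0  (should be 0).
Check: (v - proj_W(v)) · u_2 = 0  (should be 0).
Result: proj_W(v) = (-308/389, 539/389, -880/389, -253/389).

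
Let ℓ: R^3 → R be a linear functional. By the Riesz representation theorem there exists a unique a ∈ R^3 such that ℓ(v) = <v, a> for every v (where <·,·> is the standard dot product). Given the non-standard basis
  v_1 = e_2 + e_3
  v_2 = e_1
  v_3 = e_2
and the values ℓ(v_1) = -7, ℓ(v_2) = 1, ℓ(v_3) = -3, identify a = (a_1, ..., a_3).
a = (1, -3, -4)

Write a = (a_1, ..., a_3) in the standard basis. For each basis vector v_i, ℓ(v_i) = <v_i, a> is a linear equation in the a_j's. Collect the n equations into a matrix system V a = ℓ, where row i of V is v_i (expressed in the standard basis). Since V is invertible (lower-triangular with 1s on the diagonal, up to permutation), solve by back-substitution:
  V =
[[0, 1, 1],
 [1, 0, 0],
 [0, 1, 0]]
  V a = (-7, 1, -3)
Solving gives a = (1, -3, -4).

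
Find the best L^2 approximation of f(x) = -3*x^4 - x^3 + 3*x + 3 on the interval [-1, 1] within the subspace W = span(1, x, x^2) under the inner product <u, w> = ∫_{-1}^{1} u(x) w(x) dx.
g(x) = -18*x^2/7 + 12*x/5 + 114/35

The best approximation g ∈ W is the orthogonal projection of f onto W. Writing g = a_0 + a_1 x + a_2 x^2, the coefficients solve the normal equations G · a = b where
  G_{ij} = <φ_i, φ_j> and b_i = <f, φ_i>, with φ_0 = 1, φ_1 = x, φ_2 = x^2.
G =
  [2, 0, 2/3]
  [0, 2/3, 0]
  [2/3, 0, 2/5],
b = (24/5, 8/5, 8/7).
Solving gives a_0 = 114/35, a_1 = 12/5, a_2 = -18/7, so
  g(x) = -18*x^2/7 + 12*x/5 + 114/35.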